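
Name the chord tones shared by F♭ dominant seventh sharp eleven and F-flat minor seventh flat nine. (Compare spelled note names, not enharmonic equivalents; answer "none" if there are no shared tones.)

F♭ dominant seventh sharp eleven: Fb Ab Cb Ebb Bb
F-flat minor seventh flat nine: Fb Abb Cb Ebb Gbb
Common to both → Fb, Cb, Ebb.

Fb – Cb – Ebb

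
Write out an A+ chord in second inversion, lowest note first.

A+ = A–C♯–E♯; second inversion → fifth (E♯) lowest.

E♯, A, C♯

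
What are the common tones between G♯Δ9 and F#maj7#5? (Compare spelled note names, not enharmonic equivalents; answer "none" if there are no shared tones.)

A#

G♯Δ9 = G#, B#, D#, F##, A#.
F#maj7#5 = F#, A#, C##, E#.
Shared: A#.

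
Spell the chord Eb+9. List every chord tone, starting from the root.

Eb+9 is a dominant ninth sharp five built on Eb.
Eb — root
G — major 3rd
B — augmented 5th
Db — minor 7th
F — major 9th

Eb, G, B, Db, F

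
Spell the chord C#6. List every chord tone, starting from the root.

C#6: major sixth on C#.
- root: C#
- major 3rd: E#
- perfect 5th: G#
- major 6th: A#

C# E# G# A#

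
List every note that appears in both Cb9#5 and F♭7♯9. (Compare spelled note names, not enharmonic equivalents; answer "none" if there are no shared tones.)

Cb, G

Cb9#5 = Cb, Eb, G, Bbb, Db.
F♭7♯9 = Fb, Ab, Cb, Ebb, G.
Shared: Cb, G.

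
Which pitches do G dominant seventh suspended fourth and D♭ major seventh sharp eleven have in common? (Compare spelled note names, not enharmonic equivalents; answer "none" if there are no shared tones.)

G C F

G dominant seventh suspended fourth = G, C, D, F.
D♭ major seventh sharp eleven = D-flat, F, A-flat, C, G.
Shared: G, C, F.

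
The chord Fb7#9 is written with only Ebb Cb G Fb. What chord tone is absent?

Fb7#9 = Fb, Ab, Cb, Ebb, G. The voicing lacks the 3rd (major 3rd), Ab.

Ab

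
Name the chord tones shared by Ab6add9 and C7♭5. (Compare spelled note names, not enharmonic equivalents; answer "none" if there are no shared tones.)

Ab6add9 = Ab, C, Eb, F, Bb.
C7♭5 = C, E, Gb, Bb.
Shared: C, Bb.

C  Bb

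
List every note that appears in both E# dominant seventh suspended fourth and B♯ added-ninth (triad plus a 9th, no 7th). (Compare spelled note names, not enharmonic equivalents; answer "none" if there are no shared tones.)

E# dominant seventh suspended fourth: E-sharp A-sharp B-sharp D-sharp
B♯ added-ninth: B-sharp D-double-sharp F-double-sharp C-double-sharp
Common to both → B-sharp.

B-sharp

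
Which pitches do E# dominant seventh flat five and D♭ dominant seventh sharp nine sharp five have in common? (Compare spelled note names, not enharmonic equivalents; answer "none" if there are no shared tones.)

none

E# dominant seventh flat five = E-sharp, G-double-sharp, B, D-sharp.
D♭ dominant seventh sharp nine sharp five = D-flat, F, A, C-flat, E.
Shared: none.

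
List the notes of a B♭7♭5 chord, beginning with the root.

Bb D Fb Ab

Root Bb, quality dominant seventh flat five:
Root: Bb
Major 3rd (3rd): D
Diminished 5th (5th): Fb
Minor 7th (7th): Ab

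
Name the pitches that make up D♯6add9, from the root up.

D♯6add9 is a six-nine built on D#.
- root: D#
- major 3rd: F##
- perfect 5th: A#
- major 6th: B#
- major 9th: E#

D#, F##, A#, B#, E#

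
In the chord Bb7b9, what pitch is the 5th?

F

Bb7b9 is built on Bb; its 5th is a perfect 5th above the root.
A fifth above B uses the letter F, and the perfect 5th above Bb is F.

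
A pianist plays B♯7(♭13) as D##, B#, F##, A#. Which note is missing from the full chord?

G#

The full B♯7(♭13) chord is B#, D##, F##, A#, G#.
Comparing with the voicing, the minor 13th (13th) — G# — is absent.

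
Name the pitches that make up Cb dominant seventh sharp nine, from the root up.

C-flat E-flat G-flat B-double-flat D

Cb dominant seventh sharp nine: dominant seventh sharp nine on C-flat.
Root: C-flat
Major 3rd (3rd): E-flat
Perfect 5th (5th): G-flat
Minor 7th (7th): B-double-flat
Augmented 9th (9th): D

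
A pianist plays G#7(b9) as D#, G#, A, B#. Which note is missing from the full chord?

G#7(b9) = G#, B#, D#, F#, A. The voicing lacks the 7th (minor 7th), F#.

F#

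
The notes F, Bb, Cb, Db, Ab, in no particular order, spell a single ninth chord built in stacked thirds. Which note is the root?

Bb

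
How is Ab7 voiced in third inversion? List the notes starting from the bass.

Ab7 = Ab–C–Eb–Gb; third inversion → seventh (Gb) lowest.

Gb  Ab  C  Eb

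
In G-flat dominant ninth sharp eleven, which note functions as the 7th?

G-flat dominant ninth sharp eleven is built on G-flat; its 7th is a minor 7th above the root.
A seventh above G uses the letter F, and the minor 7th above G-flat is F-flat.

F-flat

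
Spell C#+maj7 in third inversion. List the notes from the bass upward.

C#+maj7 = C#–E#–G##–B#; third inversion → seventh (B#) lowest.

B#, C#, E#, G##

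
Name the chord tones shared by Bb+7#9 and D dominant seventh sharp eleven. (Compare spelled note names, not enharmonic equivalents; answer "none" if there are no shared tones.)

D F#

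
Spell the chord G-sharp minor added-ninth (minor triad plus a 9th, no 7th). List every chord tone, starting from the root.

G-sharp minor added-ninth is a minor added-ninth built on G#.
G# — root
B — minor 3rd
D# — perfect 5th
A# — major 9th

G# B D# A#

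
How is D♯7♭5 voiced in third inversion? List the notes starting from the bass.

C# D# F## A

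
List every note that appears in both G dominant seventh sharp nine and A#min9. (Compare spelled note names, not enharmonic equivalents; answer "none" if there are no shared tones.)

A#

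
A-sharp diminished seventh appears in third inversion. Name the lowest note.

A-sharp diminished seventh in root position is A#–C#–E–G.
Third inversion places the seventh in the bass, which is G.

G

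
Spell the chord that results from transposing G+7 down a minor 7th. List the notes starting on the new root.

A, C♯, E♯, G

G down a minor 7th → A. New chord: A augmented seventh.
root → A
3rd (major 3rd) → C♯
5th (augmented 5th) → E♯
7th (minor 7th) → G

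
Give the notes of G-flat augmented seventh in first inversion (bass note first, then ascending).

B♭ – D – F♭ – G♭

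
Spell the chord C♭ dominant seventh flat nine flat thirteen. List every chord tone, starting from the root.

Cb – Eb – Gb – Bbb – Dbb – Abb

Root Cb, quality dominant seventh flat nine flat thirteen:
Root: Cb
Major 3rd (3rd): Eb
Perfect 5th (5th): Gb
Minor 7th (7th): Bbb
Minor 9th (9th): Dbb
Minor 13th (13th): Abb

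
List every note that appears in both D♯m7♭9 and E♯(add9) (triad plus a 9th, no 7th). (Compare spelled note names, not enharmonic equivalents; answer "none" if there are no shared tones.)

D♯m7♭9 = D#, F#, A#, C#, E.
E♯(add9) = E#, G##, B#, F##.
Shared: none.

none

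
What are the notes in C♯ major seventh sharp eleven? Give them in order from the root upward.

C#, E#, G#, B#, F##

Root C#, quality major seventh sharp eleven:
root → C#
3rd (major 3rd) → E#
5th (perfect 5th) → G#
7th (major 7th) → B#
11th (augmented 11th) → F##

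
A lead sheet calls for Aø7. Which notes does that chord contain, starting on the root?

Aø7 is a half-diminished seventh built on A.
Root: A
Minor 3rd (3rd): C
Diminished 5th (5th): Eb
Minor 7th (7th): G

A – C – Eb – G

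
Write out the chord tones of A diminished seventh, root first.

A diminished seventh: diminished seventh on A.
- root: A
- minor 3rd: C
- diminished 5th: Eb
- diminished 7th: Gb

A – C – Eb – Gb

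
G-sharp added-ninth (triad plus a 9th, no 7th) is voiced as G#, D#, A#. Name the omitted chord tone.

B#

The full G-sharp added-ninth chord is G#, B#, D#, A#.
Comparing with the voicing, the major 3rd (3rd) — B# — is absent.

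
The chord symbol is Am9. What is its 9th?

B

Am9 is built on A; its 9th is a major 9th above the root.
A second above A uses the letter B, and the major 9th above A is B.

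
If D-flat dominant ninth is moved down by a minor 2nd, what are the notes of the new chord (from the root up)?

C  E  G  B♭  D

Transposed root: D♭ → C (minor 2nd down). So we spell C dominant ninth:
root → C
3rd (major 3rd) → E
5th (perfect 5th) → G
7th (minor 7th) → B♭
9th (major 9th) → D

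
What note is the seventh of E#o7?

Root of E#o7 = E♯. The 7th is a diminished 7th: E♯ up a diminished 7th → D.

D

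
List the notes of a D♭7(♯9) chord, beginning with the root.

Db, F, Ab, Cb, E

Root Db, quality dominant seventh sharp nine:
Root: Db
Major 3rd (3rd): F
Perfect 5th (5th): Ab
Minor 7th (7th): Cb
Augmented 9th (9th): E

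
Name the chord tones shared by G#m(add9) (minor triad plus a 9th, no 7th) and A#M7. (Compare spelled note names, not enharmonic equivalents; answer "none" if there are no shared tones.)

A♯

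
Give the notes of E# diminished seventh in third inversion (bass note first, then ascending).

D – E-sharp – G-sharp – B

E# diminished seventh = E-sharp–G-sharp–B–D; third inversion → seventh (D) lowest.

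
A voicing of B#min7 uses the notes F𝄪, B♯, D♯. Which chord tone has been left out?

A♯

The full B#min7 chord is B♯, D♯, F𝄪, A♯.
Comparing with the voicing, the minor 7th (7th) — A♯ — is absent.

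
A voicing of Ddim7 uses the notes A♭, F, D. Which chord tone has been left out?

The full Ddim7 chord is D, F, A♭, C♭.
Comparing with the voicing, the diminished 7th (7th) — C♭ — is absent.

C♭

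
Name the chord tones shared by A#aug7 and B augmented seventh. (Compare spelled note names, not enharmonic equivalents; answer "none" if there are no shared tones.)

none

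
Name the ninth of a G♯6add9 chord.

G♯6add9 is built on G♯; its 9th is a major 9th above the root.
A second above G uses the letter A, and the major 9th above G♯ is A♯.

A♯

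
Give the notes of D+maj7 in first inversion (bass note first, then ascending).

D+maj7 = D–F♯–A♯–C♯; first inversion → third (F♯) lowest.

F♯, A♯, C♯, D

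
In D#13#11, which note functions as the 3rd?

F##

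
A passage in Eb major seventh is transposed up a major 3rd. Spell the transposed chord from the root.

Eb up a major 3rd → G. New chord: G major seventh.
G — root
B — major 3rd
D — perfect 5th
F# — major 7th

G, B, D, F#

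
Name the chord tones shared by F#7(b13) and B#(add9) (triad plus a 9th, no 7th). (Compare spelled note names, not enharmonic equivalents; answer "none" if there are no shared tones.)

F#7(b13) = F#, A#, C#, E, D.
B#(add9) = B#, D##, F##, C##.
Shared: none.

none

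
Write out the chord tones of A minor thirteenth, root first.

A – C – E – G – B – D – F#

Root A, quality minor thirteenth:
root → A
3rd (minor 3rd) → C
5th (perfect 5th) → E
7th (minor 7th) → G
9th (major 9th) → B
11th (perfect 11th) → D
13th (major 13th) → F#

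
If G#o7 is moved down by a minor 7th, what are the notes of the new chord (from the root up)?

A♯, C♯, E, G

A minor 7th down from G♯ is A♯, so the new chord is A♯ diminished seventh.
Root: A♯
Minor 3rd (3rd): C♯
Diminished 5th (5th): E
Diminished 7th (7th): G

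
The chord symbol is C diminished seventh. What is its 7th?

C diminished seventh is built on C; its 7th is a diminished 7th above the root.
A seventh above C uses the letter B, and the diminished 7th above C is B𝄫.

B𝄫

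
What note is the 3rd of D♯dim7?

F#

D♯dim7 is built on D#; its 3rd is a minor 3rd above the root.
A third above D uses the letter F, and the minor 3rd above D# is F#.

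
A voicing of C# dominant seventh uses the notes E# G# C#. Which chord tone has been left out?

B

C# dominant seventh = C#, E#, G#, B. The voicing lacks the 7th (minor 7th), B.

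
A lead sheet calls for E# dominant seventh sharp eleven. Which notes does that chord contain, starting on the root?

E-sharp, G-double-sharp, B-sharp, D-sharp, A-double-sharp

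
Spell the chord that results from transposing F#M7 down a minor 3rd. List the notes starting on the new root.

D# F## A# C##

Transposed root: F# → D# (minor 3rd down). So we spell D# major seventh:
Root: D#
Major 3rd (3rd): F##
Perfect 5th (5th): A#
Major 7th (7th): C##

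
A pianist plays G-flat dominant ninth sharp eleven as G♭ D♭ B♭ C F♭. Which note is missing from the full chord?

The full G-flat dominant ninth sharp eleven chord is G♭, B♭, D♭, F♭, A♭, C.
Comparing with the voicing, the major 9th (9th) — A♭ — is absent.

A♭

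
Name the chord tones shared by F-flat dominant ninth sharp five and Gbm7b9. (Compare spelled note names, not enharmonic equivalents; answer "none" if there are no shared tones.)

F♭, G♭

F-flat dominant ninth sharp five = F♭, A♭, C, E𝄫, G♭.
Gbm7b9 = G♭, B𝄫, D♭, F♭, A𝄫.
Shared: F♭, G♭.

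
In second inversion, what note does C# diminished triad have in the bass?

C# diminished triad = C-sharp–E–G. Second inversion → fifth in the bass = G.

G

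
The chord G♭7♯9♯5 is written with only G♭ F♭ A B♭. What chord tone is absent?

D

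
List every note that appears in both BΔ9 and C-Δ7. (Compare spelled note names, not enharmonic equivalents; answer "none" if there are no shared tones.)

B

BΔ9 = B, D#, F#, A#, C#.
C-Δ7 = C, Eb, G, B.
Shared: B.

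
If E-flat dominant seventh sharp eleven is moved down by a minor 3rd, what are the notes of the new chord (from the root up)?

A minor 3rd down from E-flat is C, so the new chord is C dominant seventh sharp eleven.
root → C
3rd (major 3rd) → E
5th (perfect 5th) → G
7th (minor 7th) → B-flat
11th (augmented 11th) → F-sharp

C, E, G, B-flat, F-sharp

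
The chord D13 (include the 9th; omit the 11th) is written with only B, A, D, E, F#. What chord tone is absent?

C

The full D13 chord is D, F#, A, C, E, B.
Comparing with the voicing, the minor 7th (7th) — C — is absent.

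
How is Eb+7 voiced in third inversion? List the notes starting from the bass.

In root position, Eb+7 is Eb–G–B–Db.
Third inversion puts the seventh (Db) in the bass.

Db  Eb  G  B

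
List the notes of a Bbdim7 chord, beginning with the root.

Root B♭, quality diminished seventh:
root → B♭
3rd (minor 3rd) → D♭
5th (diminished 5th) → F♭
7th (diminished 7th) → A𝄫

B♭  D♭  F♭  A𝄫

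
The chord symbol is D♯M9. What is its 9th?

E♯

Root of D♯M9 = D♯. The 9th is a major 9th: D♯ up a major 9th → E♯.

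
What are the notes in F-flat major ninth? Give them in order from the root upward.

Fb, Ab, Cb, Eb, Gb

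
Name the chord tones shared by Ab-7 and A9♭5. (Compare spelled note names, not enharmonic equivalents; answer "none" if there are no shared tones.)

Eb

Ab-7 = Ab, Cb, Eb, Gb.
A9♭5 = A, C#, Eb, G, B.
Shared: Eb.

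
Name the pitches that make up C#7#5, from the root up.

C#7#5: augmented seventh on C#.
Root: C#
Major 3rd (3rd): E#
Augmented 5th (5th): G##
Minor 7th (7th): B

C# – E# – G## – B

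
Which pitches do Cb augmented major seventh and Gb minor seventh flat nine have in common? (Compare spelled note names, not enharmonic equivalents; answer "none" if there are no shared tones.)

Cb augmented major seventh: C-flat E-flat G B-flat
Gb minor seventh flat nine: G-flat B-double-flat D-flat F-flat A-double-flat
Common to both → none.

none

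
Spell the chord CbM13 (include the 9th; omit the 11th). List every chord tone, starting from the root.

Cb, Eb, Gb, Bb, Db, Ab

CbM13: major thirteenth on Cb.
- root: Cb
- major 3rd: Eb
- perfect 5th: Gb
- major 7th: Bb
- major 9th: Db
- major 13th: Ab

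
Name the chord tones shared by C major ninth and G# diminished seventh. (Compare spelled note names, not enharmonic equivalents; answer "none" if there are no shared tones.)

C major ninth: C E G B D
G# diminished seventh: G-sharp B D F
Common to both → B, D.

B  D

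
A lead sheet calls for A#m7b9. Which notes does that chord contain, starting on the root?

A# C# E# G# B

Root A#, quality minor seventh flat nine:
Root: A#
Minor 3rd (3rd): C#
Perfect 5th (5th): E#
Minor 7th (7th): G#
Minor 9th (9th): B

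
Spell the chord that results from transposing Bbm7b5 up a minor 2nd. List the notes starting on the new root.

Cb, Ebb, Gbb, Bbb

Transposed root: Bb → Cb (minor 2nd up). So we spell Cb half-diminished seventh:
Cb — root
Ebb — minor 3rd
Gbb — diminished 5th
Bbb — minor 7th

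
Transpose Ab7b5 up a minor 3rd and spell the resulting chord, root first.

Ab up a minor 3rd → Cb. New chord: Cb dominant seventh flat five.
root → Cb
3rd (major 3rd) → Eb
5th (diminished 5th) → Gbb
7th (minor 7th) → Bbb

Cb Eb Gbb Bbb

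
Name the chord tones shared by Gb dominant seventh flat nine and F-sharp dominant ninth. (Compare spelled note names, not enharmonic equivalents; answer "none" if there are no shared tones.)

none

Gb dominant seventh flat nine: G♭ B♭ D♭ F♭ A𝄫
F-sharp dominant ninth: F♯ A♯ C♯ E G♯
Common to both → none.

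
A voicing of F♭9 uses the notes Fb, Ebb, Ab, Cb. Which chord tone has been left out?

Gb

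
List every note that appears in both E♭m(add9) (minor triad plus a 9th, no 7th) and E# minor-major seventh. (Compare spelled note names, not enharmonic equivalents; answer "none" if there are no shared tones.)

none

E♭m(add9): E♭ G♭ B♭ F
E# minor-major seventh: E♯ G♯ B♯ D𝄪
Common to both → none.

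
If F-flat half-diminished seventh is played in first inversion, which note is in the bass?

Abb

F-flat half-diminished seventh in root position is Fb–Abb–Cbb–Ebb.
First inversion places the third in the bass, which is Abb.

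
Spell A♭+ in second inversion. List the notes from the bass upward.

E – Ab – C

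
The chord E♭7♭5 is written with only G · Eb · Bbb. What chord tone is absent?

Db

The full E♭7♭5 chord is Eb, G, Bbb, Db.
Comparing with the voicing, the minor 7th (7th) — Db — is absent.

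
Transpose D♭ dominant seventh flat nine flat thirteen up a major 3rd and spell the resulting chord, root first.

Transposed root: Db → F (major 3rd up). So we spell F dominant seventh flat nine flat thirteen:
- root: F
- major 3rd: A
- perfect 5th: C
- minor 7th: Eb
- minor 9th: Gb
- minor 13th: Db

F, A, C, Eb, Gb, Db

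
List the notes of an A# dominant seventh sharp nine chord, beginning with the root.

A♯  C𝄪  E♯  G♯  B𝄪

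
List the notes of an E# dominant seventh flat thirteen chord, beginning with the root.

Root E-sharp, quality dominant seventh flat thirteen:
E-sharp — root
G-double-sharp — major 3rd
B-sharp — perfect 5th
D-sharp — minor 7th
C-sharp — minor 13th

E-sharp, G-double-sharp, B-sharp, D-sharp, C-sharp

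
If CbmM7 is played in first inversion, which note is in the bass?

CbmM7 = Cb–Ebb–Gb–Bb. First inversion → third in the bass = Ebb.

Ebb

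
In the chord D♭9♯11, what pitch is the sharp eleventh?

G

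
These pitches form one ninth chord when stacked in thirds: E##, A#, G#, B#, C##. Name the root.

A#

Stacking in thirds gives A# – C## – E## – G# – B#, so A# is the root — A# dominant ninth sharp five.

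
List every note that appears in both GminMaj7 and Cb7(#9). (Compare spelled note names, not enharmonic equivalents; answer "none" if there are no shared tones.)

GminMaj7: G Bb D F#
Cb7(#9): Cb Eb Gb Bbb D
Common to both → D.

D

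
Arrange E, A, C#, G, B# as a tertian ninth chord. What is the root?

Arranged so that each adjacent pair is a third by letter name: A – C# – E – G – B#.
The bottom of that stack, A, is the root (this is A dominant seventh sharp nine).

A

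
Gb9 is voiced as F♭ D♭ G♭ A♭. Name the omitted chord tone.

B♭

The full Gb9 chord is G♭, B♭, D♭, F♭, A♭.
Comparing with the voicing, the major 3rd (3rd) — B♭ — is absent.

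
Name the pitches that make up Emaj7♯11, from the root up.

E, G♯, B, D♯, A♯

Emaj7♯11 is a major seventh sharp eleven built on E.
Root: E
Major 3rd (3rd): G♯
Perfect 5th (5th): B
Major 7th (7th): D♯
Augmented 11th (11th): A♯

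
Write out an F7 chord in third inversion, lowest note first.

E♭ – F – A – C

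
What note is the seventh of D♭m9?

Cb

Root of D♭m9 = Db. The 7th is a minor 7th: Db up a minor 7th → Cb.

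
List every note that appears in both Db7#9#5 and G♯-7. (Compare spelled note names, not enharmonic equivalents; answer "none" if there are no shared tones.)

none

Db7#9#5 = Db, F, A, Cb, E.
G♯-7 = G#, B, D#, F#.
Shared: none.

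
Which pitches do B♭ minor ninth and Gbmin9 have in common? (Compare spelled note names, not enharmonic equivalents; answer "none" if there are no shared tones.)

Db, Ab

B♭ minor ninth = Bb, Db, F, Ab, C.
Gbmin9 = Gb, Bbb, Db, Fb, Ab.
Shared: Db, Ab.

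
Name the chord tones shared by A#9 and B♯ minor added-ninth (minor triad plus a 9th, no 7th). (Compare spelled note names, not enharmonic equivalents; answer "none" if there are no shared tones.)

A#9 = A♯, C𝄪, E♯, G♯, B♯.
B♯ minor added-ninth = B♯, D♯, F𝄪, C𝄪.
Shared: C𝄪, B♯.

C𝄪  B♯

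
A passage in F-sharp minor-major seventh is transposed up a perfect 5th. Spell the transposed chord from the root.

C-sharp, E, G-sharp, B-sharp

A perfect 5th up from F-sharp is C-sharp, so the new chord is C-sharp minor-major seventh.
Root: C-sharp
Minor 3rd (3rd): E
Perfect 5th (5th): G-sharp
Major 7th (7th): B-sharp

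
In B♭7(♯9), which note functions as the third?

D

B♭7(♯9) is built on Bb; its 3rd is a major 3rd above the root.
A third above B uses the letter D, and the major 3rd above Bb is D.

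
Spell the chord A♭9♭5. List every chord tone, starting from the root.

A♭, C, E𝄫, G♭, B♭

A♭9♭5 is a dominant ninth flat five built on A♭.
- root: A♭
- major 3rd: C
- diminished 5th: E𝄫
- minor 7th: G♭
- major 9th: B♭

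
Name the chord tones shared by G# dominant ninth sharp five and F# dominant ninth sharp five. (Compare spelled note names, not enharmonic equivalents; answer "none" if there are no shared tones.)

G# dominant ninth sharp five: G-sharp B-sharp D-double-sharp F-sharp A-sharp
F# dominant ninth sharp five: F-sharp A-sharp C-double-sharp E G-sharp
Common to both → G-sharp, F-sharp, A-sharp.

G-sharp, F-sharp, A-sharp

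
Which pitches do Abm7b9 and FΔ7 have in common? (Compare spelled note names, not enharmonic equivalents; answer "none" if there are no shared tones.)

none

Abm7b9 = Ab, Cb, Eb, Gb, Bbb.
FΔ7 = F, A, C, E.
Shared: none.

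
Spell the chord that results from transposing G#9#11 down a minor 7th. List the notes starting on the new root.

A# – C## – E# – G# – B# – D##

Transposed root: G# → A# (minor 7th down). So we spell A# dominant ninth sharp eleven:
root → A#
3rd (major 3rd) → C##
5th (perfect 5th) → E#
7th (minor 7th) → G#
9th (major 9th) → B#
11th (augmented 11th) → D##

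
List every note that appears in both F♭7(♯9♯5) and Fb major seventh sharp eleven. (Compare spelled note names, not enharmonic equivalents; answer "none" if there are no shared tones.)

Fb – Ab

F♭7(♯9♯5) = Fb, Ab, C, Ebb, G.
Fb major seventh sharp eleven = Fb, Ab, Cb, Eb, Bb.
Shared: Fb, Ab.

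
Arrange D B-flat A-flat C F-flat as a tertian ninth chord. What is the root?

Stacking in thirds gives B-flat – D – F-flat – A-flat – C, so B-flat is the root — B-flat dominant ninth flat five.

B-flat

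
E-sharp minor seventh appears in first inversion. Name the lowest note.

G#

E-sharp minor seventh in root position is E#–G#–B#–D#.
First inversion places the third in the bass, which is G#.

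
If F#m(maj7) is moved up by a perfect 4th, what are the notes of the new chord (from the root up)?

F# up a perfect 4th → B. New chord: B minor-major seventh.
root → B
3rd (minor 3rd) → D
5th (perfect 5th) → F#
7th (major 7th) → A#

B D F# A#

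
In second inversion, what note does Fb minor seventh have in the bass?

C♭

Fb minor seventh in root position is F♭–A𝄫–C♭–E𝄫.
Second inversion places the fifth in the bass, which is C♭.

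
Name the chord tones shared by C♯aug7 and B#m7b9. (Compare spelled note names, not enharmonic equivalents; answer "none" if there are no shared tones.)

C#

C♯aug7: C# E# G## B
B#m7b9: B# D# F## A# C#
Common to both → C#.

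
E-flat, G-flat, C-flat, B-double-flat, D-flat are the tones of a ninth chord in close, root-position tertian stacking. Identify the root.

C-flat

Arranged so that each adjacent pair is a third by letter name: C-flat – E-flat – G-flat – B-double-flat – D-flat.
The bottom of that stack, C-flat, is the root (this is C-flat dominant ninth).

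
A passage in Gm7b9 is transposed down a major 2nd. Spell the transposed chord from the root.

F, Ab, C, Eb, Gb

G down a major 2nd → F. New chord: F minor seventh flat nine.
F — root
Ab — minor 3rd
C — perfect 5th
Eb — minor 7th
Gb — minor 9th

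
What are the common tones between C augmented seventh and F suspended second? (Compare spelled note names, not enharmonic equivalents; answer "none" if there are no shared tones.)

C augmented seventh: C E G-sharp B-flat
F suspended second: F G C
Common to both → C.

C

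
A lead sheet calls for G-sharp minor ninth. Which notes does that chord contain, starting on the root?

G-sharp minor ninth: minor ninth on G-sharp.
Root: G-sharp
Minor 3rd (3rd): B
Perfect 5th (5th): D-sharp
Minor 7th (7th): F-sharp
Major 9th (9th): A-sharp

G-sharp  B  D-sharp  F-sharp  A-sharp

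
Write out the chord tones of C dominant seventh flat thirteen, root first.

C dominant seventh flat thirteen: dominant seventh flat thirteen on C.
- root: C
- major 3rd: E
- perfect 5th: G
- minor 7th: B-flat
- minor 13th: A-flat

C – E – G – B-flat – A-flat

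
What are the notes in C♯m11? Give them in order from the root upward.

Root C#, quality minor eleventh:
C# — root
E — minor 3rd
G# — perfect 5th
B — minor 7th
D# — major 9th
F# — perfect 11th

C# – E – G# – B – D# – F#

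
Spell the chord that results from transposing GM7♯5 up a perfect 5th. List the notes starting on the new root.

D  F#  A#  C#

A perfect 5th up from G is D, so the new chord is D augmented major seventh.
- root: D
- major 3rd: F#
- augmented 5th: A#
- major 7th: C#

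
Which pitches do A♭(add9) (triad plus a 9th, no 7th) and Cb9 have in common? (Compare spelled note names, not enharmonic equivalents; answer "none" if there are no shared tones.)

Eb

A♭(add9): Ab C Eb Bb
Cb9: Cb Eb Gb Bbb Db
Common to both → Eb.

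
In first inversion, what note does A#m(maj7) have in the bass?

A#m(maj7) = A#–C#–E#–G##. First inversion → third in the bass = C#.

C#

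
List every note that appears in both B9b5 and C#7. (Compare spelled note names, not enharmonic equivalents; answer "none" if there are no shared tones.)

B, C#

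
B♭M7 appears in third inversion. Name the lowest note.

A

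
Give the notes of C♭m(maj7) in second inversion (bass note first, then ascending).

Gb – Bb – Cb – Ebb

C♭m(maj7) = Cb–Ebb–Gb–Bb; second inversion → fifth (Gb) lowest.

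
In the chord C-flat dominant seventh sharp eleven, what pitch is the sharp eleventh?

F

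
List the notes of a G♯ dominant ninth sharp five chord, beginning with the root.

G# – B# – D## – F# – A#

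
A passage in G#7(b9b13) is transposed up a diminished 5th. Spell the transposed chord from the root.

D F♯ A C E♭ B♭

A diminished 5th up from G♯ is D, so the new chord is D dominant seventh flat nine flat thirteen.
- root: D
- major 3rd: F♯
- perfect 5th: A
- minor 7th: C
- minor 9th: E♭
- minor 13th: B♭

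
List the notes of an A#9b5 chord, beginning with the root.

A#9b5 is a dominant ninth flat five built on A#.
root → A#
3rd (major 3rd) → C##
5th (diminished 5th) → E
7th (minor 7th) → G#
9th (major 9th) → B#

A# C## E G# B#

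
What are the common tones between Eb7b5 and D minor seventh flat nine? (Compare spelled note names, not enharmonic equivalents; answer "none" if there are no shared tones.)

Eb

Eb7b5: Eb G Bbb Db
D minor seventh flat nine: D F A C Eb
Common to both → Eb.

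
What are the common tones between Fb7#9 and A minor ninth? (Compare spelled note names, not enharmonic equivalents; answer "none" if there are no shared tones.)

Fb7#9 = F♭, A♭, C♭, E𝄫, G.
A minor ninth = A, C, E, G, B.
Shared: G.

G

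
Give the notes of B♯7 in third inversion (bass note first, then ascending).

A#, B#, D##, F##

B♯7 = B#–D##–F##–A#; third inversion → seventh (A#) lowest.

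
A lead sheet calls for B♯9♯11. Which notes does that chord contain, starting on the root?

B♯9♯11 is a dominant ninth sharp eleven built on B#.
Root: B#
Major 3rd (3rd): D##
Perfect 5th (5th): F##
Minor 7th (7th): A#
Major 9th (9th): C##
Augmented 11th (11th): E##

B#  D##  F##  A#  C##  E##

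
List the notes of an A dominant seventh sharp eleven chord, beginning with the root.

A, C♯, E, G, D♯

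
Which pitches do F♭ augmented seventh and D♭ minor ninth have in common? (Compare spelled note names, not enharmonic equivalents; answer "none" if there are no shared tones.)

F-flat  A-flat

F♭ augmented seventh: F-flat A-flat C E-double-flat
D♭ minor ninth: D-flat F-flat A-flat C-flat E-flat
Common to both → F-flat, A-flat.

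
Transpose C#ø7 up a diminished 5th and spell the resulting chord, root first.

G, Bb, Db, F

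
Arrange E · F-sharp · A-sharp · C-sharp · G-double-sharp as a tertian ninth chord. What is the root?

Stacking in thirds gives F-sharp – A-sharp – C-sharp – E – G-double-sharp, so F-sharp is the root — F-sharp dominant seventh sharp nine.

F-sharp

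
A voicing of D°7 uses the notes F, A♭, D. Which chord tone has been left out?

C♭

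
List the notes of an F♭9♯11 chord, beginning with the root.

F♭9♯11: dominant ninth sharp eleven on Fb.
root → Fb
3rd (major 3rd) → Ab
5th (perfect 5th) → Cb
7th (minor 7th) → Ebb
9th (major 9th) → Gb
11th (augmented 11th) → Bb

Fb – Ab – Cb – Ebb – Gb – Bb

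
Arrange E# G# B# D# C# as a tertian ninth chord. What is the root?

Stacking in thirds gives C# – E# – G# – B# – D#, so C# is the root — C# major ninth.

C#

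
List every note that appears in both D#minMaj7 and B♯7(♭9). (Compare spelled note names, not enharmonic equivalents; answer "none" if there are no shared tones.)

A#

D#minMaj7: D# F# A# C##
B♯7(♭9): B# D## F## A# C#
Common to both → A#.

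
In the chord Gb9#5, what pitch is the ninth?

Root of Gb9#5 = Gb. The 9th is a major 9th: Gb up a major 9th → Ab.

Ab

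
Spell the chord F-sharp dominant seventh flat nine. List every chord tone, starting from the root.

F# – A# – C# – E – G

F-sharp dominant seventh flat nine: dominant seventh flat nine on F#.
F# — root
A# — major 3rd
C# — perfect 5th
E — minor 7th
G — minor 9th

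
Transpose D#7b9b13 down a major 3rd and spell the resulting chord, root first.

B, D♯, F♯, A, C, G

Transposed root: D♯ → B (major 3rd down). So we spell B dominant seventh flat nine flat thirteen:
B — root
D♯ — major 3rd
F♯ — perfect 5th
A — minor 7th
C — minor 9th
G — minor 13th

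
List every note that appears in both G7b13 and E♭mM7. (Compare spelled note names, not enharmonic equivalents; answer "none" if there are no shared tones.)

D  Eb

G7b13: G B D F Eb
E♭mM7: Eb Gb Bb D
Common to both → D, Eb.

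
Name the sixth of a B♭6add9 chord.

G

B♭6add9 is built on Bb; its 6th is a major 6th above the root.
A sixth above B uses the letter G, and the major 6th above Bb is G.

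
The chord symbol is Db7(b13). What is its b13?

Db7(b13) is built on Db; its 13th is a minor 13th above the root.
A sixth above D uses the letter B, and the minor 13th above Db is Bbb.

Bbb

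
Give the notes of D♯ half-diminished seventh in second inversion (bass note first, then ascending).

In root position, D♯ half-diminished seventh is D-sharp–F-sharp–A–C-sharp.
Second inversion puts the fifth (A) in the bass.

A, C-sharp, D-sharp, F-sharp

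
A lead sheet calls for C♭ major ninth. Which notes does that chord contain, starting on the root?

C-flat – E-flat – G-flat – B-flat – D-flat

C♭ major ninth: major ninth on C-flat.
Root: C-flat
Major 3rd (3rd): E-flat
Perfect 5th (5th): G-flat
Major 7th (7th): B-flat
Major 9th (9th): D-flat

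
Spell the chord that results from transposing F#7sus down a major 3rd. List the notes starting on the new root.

D, G, A, C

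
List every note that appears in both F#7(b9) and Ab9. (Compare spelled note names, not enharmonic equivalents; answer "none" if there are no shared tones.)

none

F#7(b9) = F♯, A♯, C♯, E, G.
Ab9 = A♭, C, E♭, G♭, B♭.
Shared: none.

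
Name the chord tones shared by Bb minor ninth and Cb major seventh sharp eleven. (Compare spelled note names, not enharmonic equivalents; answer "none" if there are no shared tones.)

B-flat F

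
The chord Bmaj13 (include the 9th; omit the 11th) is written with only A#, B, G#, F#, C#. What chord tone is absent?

Bmaj13 = B, D#, F#, A#, C#, G#. The voicing lacks the 3rd (major 3rd), D#.

D#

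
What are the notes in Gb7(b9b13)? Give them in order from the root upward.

Gb7(b9b13) is a dominant seventh flat nine flat thirteen built on Gb.
- root: Gb
- major 3rd: Bb
- perfect 5th: Db
- minor 7th: Fb
- minor 9th: Abb
- minor 13th: Ebb

Gb Bb Db Fb Abb Ebb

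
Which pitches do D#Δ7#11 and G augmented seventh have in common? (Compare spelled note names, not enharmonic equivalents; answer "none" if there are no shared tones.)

D#Δ7#11: D♯ F𝄪 A♯ C𝄪 G𝄪
G augmented seventh: G B D♯ F
Common to both → D♯.

D♯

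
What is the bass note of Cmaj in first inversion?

Cmaj in root position is C–E–G.
First inversion places the third in the bass, which is E.

E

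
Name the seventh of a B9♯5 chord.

A

B9♯5 is built on B; its 7th is a minor 7th above the root.
A seventh above B uses the letter A, and the minor 7th above B is A.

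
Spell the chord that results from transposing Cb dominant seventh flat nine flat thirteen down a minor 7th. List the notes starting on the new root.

Cb down a minor 7th → Db. New chord: Db dominant seventh flat nine flat thirteen.
root → Db
3rd (major 3rd) → F
5th (perfect 5th) → Ab
7th (minor 7th) → Cb
9th (minor 9th) → Ebb
13th (minor 13th) → Bbb

Db F Ab Cb Ebb Bbb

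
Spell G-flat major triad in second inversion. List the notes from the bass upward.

Db – Gb – Bb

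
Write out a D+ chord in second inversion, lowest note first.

D+ = D–F#–A#; second inversion → fifth (A#) lowest.

A#, D, F#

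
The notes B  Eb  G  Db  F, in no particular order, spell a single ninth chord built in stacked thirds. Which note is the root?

Eb

Stacking in thirds gives Eb – G – B – Db – F, so Eb is the root — Eb dominant ninth sharp five.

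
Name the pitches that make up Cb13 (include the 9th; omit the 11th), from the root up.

Cb  Eb  Gb  Bbb  Db  Ab

Root Cb, quality dominant thirteenth:
Root: Cb
Major 3rd (3rd): Eb
Perfect 5th (5th): Gb
Minor 7th (7th): Bbb
Major 9th (9th): Db
Major 13th (13th): Ab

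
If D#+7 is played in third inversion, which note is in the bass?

C♯

D#+7 = D♯–F𝄪–A𝄪–C♯. Third inversion → seventh in the bass = C♯.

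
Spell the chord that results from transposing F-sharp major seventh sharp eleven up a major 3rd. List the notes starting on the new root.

A-sharp, C-double-sharp, E-sharp, G-double-sharp, D-double-sharp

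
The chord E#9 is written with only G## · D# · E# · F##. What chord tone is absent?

B#

The full E#9 chord is E#, G##, B#, D#, F##.
Comparing with the voicing, the perfect 5th (5th) — B# — is absent.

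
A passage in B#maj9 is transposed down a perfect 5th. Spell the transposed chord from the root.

E# G## B# D## F##

Transposed root: B# → E# (perfect 5th down). So we spell E# major ninth:
- root: E#
- major 3rd: G##
- perfect 5th: B#
- major 7th: D##
- major 9th: F##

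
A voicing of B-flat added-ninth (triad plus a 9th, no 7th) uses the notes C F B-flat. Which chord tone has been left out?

B-flat added-ninth = B-flat, D, F, C. The voicing lacks the 3rd (major 3rd), D.

D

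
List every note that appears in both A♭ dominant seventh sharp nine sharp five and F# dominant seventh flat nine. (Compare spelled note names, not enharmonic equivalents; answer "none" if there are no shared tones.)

E

A♭ dominant seventh sharp nine sharp five: A-flat C E G-flat B
F# dominant seventh flat nine: F-sharp A-sharp C-sharp E G
Common to both → E.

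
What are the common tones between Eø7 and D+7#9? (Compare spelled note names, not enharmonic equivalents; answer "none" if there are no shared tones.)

Eø7: E G Bb D
D+7#9: D F# A# C E#
Common to both → D.

D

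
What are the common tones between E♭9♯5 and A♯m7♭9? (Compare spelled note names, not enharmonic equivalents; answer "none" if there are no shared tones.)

E♭9♯5: Eb G B Db F
A♯m7♭9: A# C# E# G# B
Common to both → B.

B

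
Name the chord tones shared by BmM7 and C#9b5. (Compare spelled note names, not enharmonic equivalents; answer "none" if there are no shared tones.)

BmM7: B D F# A#
C#9b5: C# E# G B D#
Common to both → B.

B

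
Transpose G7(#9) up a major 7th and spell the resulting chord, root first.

F#, A#, C#, E, G##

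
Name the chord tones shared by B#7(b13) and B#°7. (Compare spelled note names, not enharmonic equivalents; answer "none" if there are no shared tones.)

B♯

B#7(b13) = B♯, D𝄪, F𝄪, A♯, G♯.
B#°7 = B♯, D♯, F♯, A.
Shared: B♯.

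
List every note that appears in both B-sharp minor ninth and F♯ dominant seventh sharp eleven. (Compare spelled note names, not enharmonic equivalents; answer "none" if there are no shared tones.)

B-sharp, A-sharp

B-sharp minor ninth: B-sharp D-sharp F-double-sharp A-sharp C-double-sharp
F♯ dominant seventh sharp eleven: F-sharp A-sharp C-sharp E B-sharp
Common to both → B-sharp, A-sharp.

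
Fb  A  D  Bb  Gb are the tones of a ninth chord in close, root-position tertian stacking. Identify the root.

Gb

Arranged so that each adjacent pair is a third by letter name: Gb – Bb – D – Fb – A.
The bottom of that stack, Gb, is the root (this is Gb dominant seventh sharp nine sharp five).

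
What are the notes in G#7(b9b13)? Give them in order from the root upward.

G# B# D# F# A E

G#7(b9b13) is a dominant seventh flat nine flat thirteen built on G#.
root → G#
3rd (major 3rd) → B#
5th (perfect 5th) → D#
7th (minor 7th) → F#
9th (minor 9th) → A
13th (minor 13th) → E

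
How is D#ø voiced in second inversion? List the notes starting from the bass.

D#ø = D#–F#–A–C#; second inversion → fifth (A) lowest.

A, C#, D#, F#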